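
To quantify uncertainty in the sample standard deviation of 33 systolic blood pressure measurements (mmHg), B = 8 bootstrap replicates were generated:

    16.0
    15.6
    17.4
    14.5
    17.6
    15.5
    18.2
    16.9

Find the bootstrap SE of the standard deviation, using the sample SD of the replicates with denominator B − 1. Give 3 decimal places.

Bootstrap SE is the standard deviation of the 8 replicate standard deviations.
Mean of replicates: (16.0 + 15.6 + 17.4 + 14.5 + 17.6 + 15.5 + 18.2 + 16.9) / 8 = 131.7000 / 8 = 16.4625
Sum of squared deviations: (−0.4625)² + (−0.8625)² + (+0.9375)² + (−1.9625)² + (+1.1375)² + (−0.9625)² + (+1.7375)² + (+0.4375)² = 11.1187
Variance = 11.1187 / 7 = 1.5884
SE* = √1.5884

SE* = 1.260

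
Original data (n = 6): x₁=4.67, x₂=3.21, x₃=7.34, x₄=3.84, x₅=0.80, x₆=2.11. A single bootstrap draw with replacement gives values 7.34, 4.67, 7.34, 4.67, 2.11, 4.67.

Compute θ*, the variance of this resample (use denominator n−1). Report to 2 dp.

Mean = 5.1333; sum of squared deviations = 19.5233
s² = 19.5233 / 5 = 3.9047

θ* = 3.90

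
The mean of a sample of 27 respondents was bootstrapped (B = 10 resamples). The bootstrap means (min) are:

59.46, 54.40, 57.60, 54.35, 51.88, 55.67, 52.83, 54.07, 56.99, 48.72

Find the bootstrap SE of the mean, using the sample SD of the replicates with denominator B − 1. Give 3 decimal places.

Bootstrap SE is the standard deviation of the 10 replicate means.
Mean of replicates: (59.46 + 54.40 + 57.60 + 54.35 + 51.88 + 55.67 + 52.83 + 54.07 + 56.99 + 48.72) / 10 = 545.9700 / 10 = 54.5970
Sum of squared deviations: (+4.8630)² + (−0.1970)² + (+3.0030)² + (−0.2470)² + (−2.7170)² + (+1.0730)² + (−1.7670)² + (−0.5270)² + (+2.3930)² + (−5.8770)² = 84.9656
Variance = 84.9656 / 9 = 9.4406
SE* = √9.4406

SE* = 3.073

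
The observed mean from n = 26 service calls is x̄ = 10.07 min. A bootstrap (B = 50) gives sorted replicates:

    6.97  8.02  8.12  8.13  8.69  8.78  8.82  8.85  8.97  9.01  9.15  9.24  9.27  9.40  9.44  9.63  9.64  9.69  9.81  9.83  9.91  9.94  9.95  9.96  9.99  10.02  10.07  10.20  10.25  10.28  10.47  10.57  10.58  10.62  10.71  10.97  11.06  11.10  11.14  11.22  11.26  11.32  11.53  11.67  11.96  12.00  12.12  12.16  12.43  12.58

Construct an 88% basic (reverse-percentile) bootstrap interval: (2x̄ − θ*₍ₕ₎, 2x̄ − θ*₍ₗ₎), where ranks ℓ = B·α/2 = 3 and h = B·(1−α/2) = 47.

Percentile endpoints at ranks 3 and 47: θ*₍3₎ = 8.12, θ*₍47₎ = 12.12.
Basic interval reflects these around x̄:
  lower = 2 × 10.07 − 12.12 = 8.02
  upper = 2 × 10.07 − 8.12 = 12.02

(8.02, 12.02)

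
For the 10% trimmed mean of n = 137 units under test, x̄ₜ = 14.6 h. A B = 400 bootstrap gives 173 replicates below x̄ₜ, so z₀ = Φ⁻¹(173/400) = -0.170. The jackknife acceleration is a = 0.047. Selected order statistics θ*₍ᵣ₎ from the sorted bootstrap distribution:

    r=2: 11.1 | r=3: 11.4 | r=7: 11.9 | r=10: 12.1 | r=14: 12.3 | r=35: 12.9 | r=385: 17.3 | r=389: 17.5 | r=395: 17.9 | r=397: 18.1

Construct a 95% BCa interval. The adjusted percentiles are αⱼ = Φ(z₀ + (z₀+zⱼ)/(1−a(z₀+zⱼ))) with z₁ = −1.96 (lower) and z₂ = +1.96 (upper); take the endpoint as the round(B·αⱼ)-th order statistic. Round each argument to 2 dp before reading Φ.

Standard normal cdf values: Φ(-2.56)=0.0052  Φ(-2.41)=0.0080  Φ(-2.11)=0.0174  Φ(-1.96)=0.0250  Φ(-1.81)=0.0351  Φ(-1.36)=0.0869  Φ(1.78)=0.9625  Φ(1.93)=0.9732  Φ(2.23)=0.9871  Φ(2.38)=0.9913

(11.9, 17.3)

Lower: z₀ + z₁ = -0.170 + (-1.960) = -2.130; 1 − a(z₀+z₁) = 1 − (0.047)(-2.130) = 1.1001; argument = -0.170 + (-2.130)/1.1001 = -2.1062 → -2.11.
α₁ = Φ(-2.11) = 0.0174; rank = round(400 × 0.0174) = 7; θ*₍7₎ = 11.9.
Upper: z₀ + z₂ = 1.790; 1 − a(z₀+z₂) = 0.9159; argument = 1.7844 → 1.78; α₂ = 0.9625; rank = 385; θ*₍385₎ = 17.3.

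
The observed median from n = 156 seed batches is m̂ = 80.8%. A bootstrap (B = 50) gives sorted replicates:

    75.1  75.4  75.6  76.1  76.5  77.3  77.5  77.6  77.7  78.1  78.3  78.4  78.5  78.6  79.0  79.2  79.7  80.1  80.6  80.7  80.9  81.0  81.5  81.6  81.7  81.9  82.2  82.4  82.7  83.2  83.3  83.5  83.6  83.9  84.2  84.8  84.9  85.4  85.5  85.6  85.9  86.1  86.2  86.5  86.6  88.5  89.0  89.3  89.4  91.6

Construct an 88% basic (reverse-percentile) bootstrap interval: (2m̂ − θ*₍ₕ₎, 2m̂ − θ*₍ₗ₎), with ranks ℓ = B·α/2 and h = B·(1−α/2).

Percentile endpoints at ranks 3 and 47: θ*₍3₎ = 75.6, θ*₍47₎ = 89.0.
Basic interval reflects these around m̂:
  lower = 2 × 80.8 − 89.0 = 72.6
  upper = 2 × 80.8 − 75.6 = 86.0

(72.6, 86.0)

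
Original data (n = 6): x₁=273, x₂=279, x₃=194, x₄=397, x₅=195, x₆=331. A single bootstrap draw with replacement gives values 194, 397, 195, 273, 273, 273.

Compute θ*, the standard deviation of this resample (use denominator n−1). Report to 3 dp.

θ* = 74.188

Mean = 267.5000; sum of squared deviations = 27519.5000
s² = 27519.5000 / 5 = 5503.9000
s = √5503.9000 = 74.188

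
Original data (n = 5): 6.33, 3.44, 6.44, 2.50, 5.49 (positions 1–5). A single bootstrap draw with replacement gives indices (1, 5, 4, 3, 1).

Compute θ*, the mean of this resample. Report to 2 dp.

θ* = 5.42

Resample values: 6.33, 5.49, 2.50, 6.44, 6.33.
Mean = (6.33 + 5.49 + 2.50 + 6.44 + 6.33) / 5 = 27.090 / 5 = 5.42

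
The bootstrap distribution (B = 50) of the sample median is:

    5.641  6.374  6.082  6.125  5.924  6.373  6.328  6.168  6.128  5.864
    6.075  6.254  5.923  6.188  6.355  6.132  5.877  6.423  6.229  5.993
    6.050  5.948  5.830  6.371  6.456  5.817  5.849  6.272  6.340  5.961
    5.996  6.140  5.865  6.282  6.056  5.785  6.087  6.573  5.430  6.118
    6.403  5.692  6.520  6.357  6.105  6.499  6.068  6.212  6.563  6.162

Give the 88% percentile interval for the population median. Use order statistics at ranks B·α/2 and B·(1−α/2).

Sorted replicates: 5.430, 5.641, 5.692, 5.785, 5.817, 5.830, 5.849, 5.864, 5.865, 5.877, 5.923, 5.924, 5.948, 5.961, 5.993, 5.996, 6.050, 6.056, 6.068, 6.075, 6.082, 6.087, 6.105, 6.118, 6.125, 6.128, 6.132, 6.140, 6.162, 6.168, 6.188, 6.212, 6.229, 6.254, 6.272, 6.282, 6.328, 6.340, 6.355, 6.357, 6.371, 6.373, 6.374, 6.403, 6.423, 6.456, 6.499, 6.520, 6.563, 6.573
α = 0.12; lower rank = 50 × 0.060 = 3; upper rank = 50 × 0.940 = 47.
The 3rd smallest replicate is 5.692; the 47th is 6.499.

(5.692, 6.499)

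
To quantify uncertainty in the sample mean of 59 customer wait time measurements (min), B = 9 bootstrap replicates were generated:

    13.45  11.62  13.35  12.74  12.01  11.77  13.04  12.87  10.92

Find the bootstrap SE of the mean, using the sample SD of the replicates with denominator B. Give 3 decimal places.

SE* = 0.823

Bootstrap SE is the standard deviation of the 9 replicate means.
Mean of replicates: (13.45 + 11.62 + 13.35 + 12.74 + 12.01 + 11.77 + 13.04 + 12.87 + 10.92) / 9 = 111.7700 / 9 = 12.4189
Sum of squared deviations: (+1.0311)² + (−0.7989)² + (+0.9311)² + (+0.3211)² + (−0.4089)² + (−0.6489)² + (+0.6211)² + (+0.4511)² + (−1.4989)² = 6.0957
Variance = 6.0957 / 9 = 0.6773
SE* = √0.6773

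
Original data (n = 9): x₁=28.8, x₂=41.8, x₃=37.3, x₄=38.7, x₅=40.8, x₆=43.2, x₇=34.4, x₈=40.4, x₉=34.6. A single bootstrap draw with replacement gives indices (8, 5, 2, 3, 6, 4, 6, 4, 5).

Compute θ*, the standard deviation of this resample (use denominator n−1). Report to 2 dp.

Resample values: 40.4, 40.8, 41.8, 37.3, 43.2, 38.7, 43.2, 38.7, 40.8.
Mean = 40.5444; sum of squared deviations = 33.1622
s² = 33.1622 / 8 = 4.1453
s = √4.1453 = 2.04

θ* = 2.04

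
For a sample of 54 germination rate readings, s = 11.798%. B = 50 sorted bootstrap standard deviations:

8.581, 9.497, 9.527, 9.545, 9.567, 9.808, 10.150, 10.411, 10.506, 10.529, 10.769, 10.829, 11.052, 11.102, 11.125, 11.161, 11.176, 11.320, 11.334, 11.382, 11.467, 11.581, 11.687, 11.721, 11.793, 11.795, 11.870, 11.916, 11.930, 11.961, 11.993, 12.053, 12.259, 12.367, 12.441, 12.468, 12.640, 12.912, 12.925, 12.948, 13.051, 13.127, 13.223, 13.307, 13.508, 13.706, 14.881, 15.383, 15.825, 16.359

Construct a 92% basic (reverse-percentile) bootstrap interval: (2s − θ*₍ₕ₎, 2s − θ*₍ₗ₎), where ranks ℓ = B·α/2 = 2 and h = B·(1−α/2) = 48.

(8.213, 14.099)

Percentile endpoints at ranks 2 and 48: θ*₍2₎ = 9.497, θ*₍48₎ = 15.383.
Basic interval reflects these around s:
  lower = 2 × 11.798 − 15.383 = 8.213
  upper = 2 × 11.798 − 9.497 = 14.099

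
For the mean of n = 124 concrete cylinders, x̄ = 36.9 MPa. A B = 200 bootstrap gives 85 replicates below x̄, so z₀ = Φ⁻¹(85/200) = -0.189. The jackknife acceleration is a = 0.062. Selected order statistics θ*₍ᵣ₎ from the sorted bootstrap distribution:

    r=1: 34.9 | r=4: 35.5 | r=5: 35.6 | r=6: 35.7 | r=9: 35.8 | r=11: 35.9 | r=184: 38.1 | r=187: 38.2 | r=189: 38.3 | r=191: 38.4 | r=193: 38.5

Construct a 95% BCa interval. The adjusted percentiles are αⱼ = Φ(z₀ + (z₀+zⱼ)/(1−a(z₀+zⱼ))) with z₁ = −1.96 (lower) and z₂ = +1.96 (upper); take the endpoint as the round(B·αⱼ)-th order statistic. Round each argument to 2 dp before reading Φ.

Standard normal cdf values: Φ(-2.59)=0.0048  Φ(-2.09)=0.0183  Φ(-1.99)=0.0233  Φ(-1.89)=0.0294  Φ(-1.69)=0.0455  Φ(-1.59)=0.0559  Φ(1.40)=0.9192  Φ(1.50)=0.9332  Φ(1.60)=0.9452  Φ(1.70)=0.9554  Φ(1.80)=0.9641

Lower: z₀ + z₁ = -0.189 + (-1.960) = -2.149; 1 − a(z₀+z₁) = 1 − (0.062)(-2.149) = 1.1332; argument = -0.189 + (-2.149)/1.1332 = -2.0853 → -2.09.
α₁ = Φ(-2.09) = 0.0183; rank = round(200 × 0.0183) = 4; θ*₍4₎ = 35.5.
Upper: z₀ + z₂ = 1.771; 1 − a(z₀+z₂) = 0.8902; argument = 1.8004 → 1.80; α₂ = 0.9641; rank = 193; θ*₍193₎ = 38.5.

(35.5, 38.5)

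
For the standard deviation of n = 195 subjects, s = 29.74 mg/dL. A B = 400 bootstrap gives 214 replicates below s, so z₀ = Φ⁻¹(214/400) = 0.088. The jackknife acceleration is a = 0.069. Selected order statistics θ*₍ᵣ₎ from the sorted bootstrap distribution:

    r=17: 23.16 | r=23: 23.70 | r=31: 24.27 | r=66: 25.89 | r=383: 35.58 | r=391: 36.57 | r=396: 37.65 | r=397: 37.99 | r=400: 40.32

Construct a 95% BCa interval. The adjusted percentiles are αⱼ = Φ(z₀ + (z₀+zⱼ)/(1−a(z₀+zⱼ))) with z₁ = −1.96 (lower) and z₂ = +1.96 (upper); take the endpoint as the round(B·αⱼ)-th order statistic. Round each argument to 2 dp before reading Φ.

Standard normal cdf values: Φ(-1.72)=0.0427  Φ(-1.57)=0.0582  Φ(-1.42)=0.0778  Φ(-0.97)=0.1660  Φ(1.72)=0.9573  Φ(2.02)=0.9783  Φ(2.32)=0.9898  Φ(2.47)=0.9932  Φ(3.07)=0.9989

(23.70, 37.99)

Lower: z₀ + z₁ = 0.088 + (-1.960) = -1.872; 1 − a(z₀+z₁) = 1 − (0.069)(-1.872) = 1.1292; argument = 0.088 + (-1.872)/1.1292 = -1.5699 → -1.57.
α₁ = Φ(-1.57) = 0.0582; rank = round(400 × 0.0582) = 23; θ*₍23₎ = 23.70.
Upper: z₀ + z₂ = 2.048; 1 − a(z₀+z₂) = 0.8587; argument = 2.4730 → 2.47; α₂ = 0.9932; rank = 397; θ*₍397₎ = 37.99.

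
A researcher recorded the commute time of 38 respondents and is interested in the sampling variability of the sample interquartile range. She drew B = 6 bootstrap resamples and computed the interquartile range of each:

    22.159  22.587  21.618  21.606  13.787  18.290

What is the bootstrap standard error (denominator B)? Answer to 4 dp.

SE* = 3.1112

Bootstrap SE is the standard deviation of the 6 replicate interquartile ranges.
Mean of replicates: (22.159 + 22.587 + 21.618 + 21.606 + 13.787 + 18.290) / 6 = 120.04700 / 6 = 20.00783
Sum of squared deviations: (+2.15117)² + (+2.57917)² + (+1.61017)² + (+1.59817)² + (−6.22083)² + (−1.71783)² = 58.07611
Variance = 58.07611 / 6 = 9.67935
SE* = √9.67935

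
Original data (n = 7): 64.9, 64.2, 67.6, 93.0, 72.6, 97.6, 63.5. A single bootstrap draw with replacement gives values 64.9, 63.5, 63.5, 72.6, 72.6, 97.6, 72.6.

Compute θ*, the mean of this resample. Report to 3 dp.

θ* = 72.471

Mean = (64.9 + 63.5 + 63.5 + 72.6 + 72.6 + 97.6 + 72.6) / 7 = 507.30 / 7 = 72.471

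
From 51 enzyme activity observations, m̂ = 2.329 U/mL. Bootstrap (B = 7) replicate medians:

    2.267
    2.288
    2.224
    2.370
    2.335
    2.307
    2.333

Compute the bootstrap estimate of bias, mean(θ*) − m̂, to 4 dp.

bias = −0.0256

mean(θ*) = (2.267 + 2.288 + 2.224 + 2.370 + 2.335 + 2.307 + 2.333) / 7 = 2.30343
bias = 2.30343 − 2.329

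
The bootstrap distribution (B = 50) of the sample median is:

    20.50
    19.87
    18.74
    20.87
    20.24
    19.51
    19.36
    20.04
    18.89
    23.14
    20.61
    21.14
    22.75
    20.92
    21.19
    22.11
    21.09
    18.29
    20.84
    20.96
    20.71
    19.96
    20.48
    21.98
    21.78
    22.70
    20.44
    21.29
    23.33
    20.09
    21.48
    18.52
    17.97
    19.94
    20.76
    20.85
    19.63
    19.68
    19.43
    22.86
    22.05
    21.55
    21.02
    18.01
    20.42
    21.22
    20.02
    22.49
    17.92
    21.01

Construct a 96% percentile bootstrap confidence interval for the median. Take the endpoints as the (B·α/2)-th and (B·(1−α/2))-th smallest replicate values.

Sorted replicates: 17.92, 17.97, 18.01, 18.29, 18.52, 18.74, 18.89, 19.36, 19.43, 19.51, 19.63, 19.68, 19.87, 19.94, 19.96, 20.02, 20.04, 20.09, 20.24, 20.42, 20.44, 20.48, 20.50, 20.61, 20.71, 20.76, 20.84, 20.85, 20.87, 20.92, 20.96, 21.01, 21.02, 21.09, 21.14, 21.19, 21.22, 21.29, 21.48, 21.55, 21.78, 21.98, 22.05, 22.11, 22.49, 22.70, 22.75, 22.86, 23.14, 23.33
α = 0.04; lower rank = 50 × 0.020 = 1; upper rank = 50 × 0.980 = 49.
The 1st smallest replicate is 17.92; the 49th is 23.14.

(17.92, 23.14)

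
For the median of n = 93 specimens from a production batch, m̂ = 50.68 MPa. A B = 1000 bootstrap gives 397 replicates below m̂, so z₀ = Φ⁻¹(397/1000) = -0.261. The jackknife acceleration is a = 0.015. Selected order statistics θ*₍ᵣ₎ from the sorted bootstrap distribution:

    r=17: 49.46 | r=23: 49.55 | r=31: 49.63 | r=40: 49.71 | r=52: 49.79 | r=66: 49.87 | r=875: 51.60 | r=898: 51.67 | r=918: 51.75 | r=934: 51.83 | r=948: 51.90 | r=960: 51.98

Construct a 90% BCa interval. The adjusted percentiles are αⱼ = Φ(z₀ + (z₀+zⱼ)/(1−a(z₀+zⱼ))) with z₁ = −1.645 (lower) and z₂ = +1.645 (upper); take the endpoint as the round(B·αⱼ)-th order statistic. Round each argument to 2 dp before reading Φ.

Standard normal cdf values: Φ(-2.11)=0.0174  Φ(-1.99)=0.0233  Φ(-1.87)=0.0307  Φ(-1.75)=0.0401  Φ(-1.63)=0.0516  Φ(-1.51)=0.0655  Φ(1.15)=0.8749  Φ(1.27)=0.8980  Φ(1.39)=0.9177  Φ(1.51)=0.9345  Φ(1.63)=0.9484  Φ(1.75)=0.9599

Lower: z₀ + z₁ = -0.261 + (-1.645) = -1.906; 1 − a(z₀+z₁) = 1 − (0.015)(-1.906) = 1.0286; argument = -0.261 + (-1.906)/1.0286 = -2.1140 → -2.11.
α₁ = Φ(-2.11) = 0.0174; rank = round(1000 × 0.0174) = 17; θ*₍17₎ = 49.46.
Upper: z₀ + z₂ = 1.384; 1 − a(z₀+z₂) = 0.9792; argument = 1.1523 → 1.15; α₂ = 0.8749; rank = 875; θ*₍875₎ = 51.60.

(49.46, 51.60)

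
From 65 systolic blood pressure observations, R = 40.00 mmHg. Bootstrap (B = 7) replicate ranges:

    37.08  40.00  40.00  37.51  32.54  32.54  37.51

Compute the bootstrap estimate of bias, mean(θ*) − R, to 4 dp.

bias = −3.2600

mean(θ*) = (37.08 + 40.00 + 40.00 + 37.51 + 32.54 + 32.54 + 37.51) / 7 = 36.74000
bias = 36.74000 − 40.00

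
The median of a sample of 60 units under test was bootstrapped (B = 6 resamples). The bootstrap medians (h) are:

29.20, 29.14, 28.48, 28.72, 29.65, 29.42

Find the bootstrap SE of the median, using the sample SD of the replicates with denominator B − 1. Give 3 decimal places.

SE* = 0.435

Bootstrap SE is the standard deviation of the 6 replicate medians.
Mean of replicates: (29.20 + 29.14 + 28.48 + 28.72 + 29.65 + 29.42) / 6 = 174.6100 / 6 = 29.1017
Sum of squared deviations: (+0.0983)² + (+0.0383)² + (−0.6217)² + (−0.3817)² + (+0.5483)² + (+0.3183)² = 0.9453
Variance = 0.9453 / 5 = 0.1891
SE* = √0.1891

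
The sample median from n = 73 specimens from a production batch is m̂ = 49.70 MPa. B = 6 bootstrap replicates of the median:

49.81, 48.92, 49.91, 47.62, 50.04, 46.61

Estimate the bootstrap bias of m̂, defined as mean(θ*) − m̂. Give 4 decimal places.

mean(θ*) = (49.81 + 48.92 + 49.91 + 47.62 + 50.04 + 46.61) / 6 = 48.81833
bias = 48.81833 − 49.70

bias = −0.8817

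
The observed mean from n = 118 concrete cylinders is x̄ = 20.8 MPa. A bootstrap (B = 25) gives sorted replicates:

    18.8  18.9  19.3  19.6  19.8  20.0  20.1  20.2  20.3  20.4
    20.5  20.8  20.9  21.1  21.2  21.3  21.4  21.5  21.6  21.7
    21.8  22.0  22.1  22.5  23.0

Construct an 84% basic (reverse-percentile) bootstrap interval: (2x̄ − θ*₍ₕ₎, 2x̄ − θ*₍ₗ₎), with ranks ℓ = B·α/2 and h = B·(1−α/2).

Percentile endpoints at ranks 2 and 23: θ*₍2₎ = 18.9, θ*₍23₎ = 22.1.
Basic interval reflects these around x̄:
  lower = 2 × 20.8 − 22.1 = 19.5
  upper = 2 × 20.8 − 18.9 = 22.7

(19.5, 22.7)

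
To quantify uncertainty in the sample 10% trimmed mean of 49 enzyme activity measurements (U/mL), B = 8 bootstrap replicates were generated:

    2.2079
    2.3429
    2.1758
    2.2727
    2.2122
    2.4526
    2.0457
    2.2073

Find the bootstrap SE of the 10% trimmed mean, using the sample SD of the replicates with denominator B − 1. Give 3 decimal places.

SE* = 0.120

Bootstrap SE is the standard deviation of the 8 replicate 10% trimmed means.
Mean of replicates: (2.2079 + 2.3429 + 2.1758 + 2.2727 + 2.2122 + 2.4526 + 2.0457 + 2.2073) / 8 = 17.91710 / 8 = 2.23964
Sum of squared deviations: (−0.03174)² + (+0.10326)² + (−0.06384)² + (+0.03306)² + (−0.02744)² + (+0.21296)² + (−0.19394)² + (−0.03234)² = 0.10160
Variance = 0.10160 / 7 = 0.01451
SE* = √0.01451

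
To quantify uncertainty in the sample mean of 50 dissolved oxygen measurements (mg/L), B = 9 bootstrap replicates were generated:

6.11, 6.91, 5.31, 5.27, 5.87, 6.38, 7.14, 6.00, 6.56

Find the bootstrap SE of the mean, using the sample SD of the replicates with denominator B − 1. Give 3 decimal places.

SE* = 0.648

Bootstrap SE is the standard deviation of the 9 replicate means.
Mean of replicates: (6.11 + 6.91 + 5.31 + 5.27 + 5.87 + 6.38 + 7.14 + 6.00 + 6.56) / 9 = 55.5500 / 9 = 6.1722
Sum of squared deviations: (−0.0622)² + (+0.7378)² + (−0.8622)² + (−0.9022)² + (−0.3022)² + (+0.2078)² + (+0.9678)² + (−0.1722)² + (+0.3878)² = 3.3568
Variance = 3.3568 / 8 = 0.4196
SE* = √0.4196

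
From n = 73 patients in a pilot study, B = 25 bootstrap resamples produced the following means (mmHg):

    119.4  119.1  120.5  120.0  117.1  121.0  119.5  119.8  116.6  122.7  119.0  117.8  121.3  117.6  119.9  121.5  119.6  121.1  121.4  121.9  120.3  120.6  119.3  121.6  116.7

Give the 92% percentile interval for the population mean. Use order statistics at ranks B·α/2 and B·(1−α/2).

Sorted replicates: 116.6, 116.7, 117.1, 117.6, 117.8, 119.0, 119.1, 119.3, 119.4, 119.5, 119.6, 119.8, 119.9, 120.0, 120.3, 120.5, 120.6, 121.0, 121.1, 121.3, 121.4, 121.5, 121.6, 121.9, 122.7
α = 0.08; lower rank = 25 × 0.040 = 1; upper rank = 25 × 0.960 = 24.
The 1st smallest replicate is 116.6; the 24th is 121.9.

(116.6, 121.9)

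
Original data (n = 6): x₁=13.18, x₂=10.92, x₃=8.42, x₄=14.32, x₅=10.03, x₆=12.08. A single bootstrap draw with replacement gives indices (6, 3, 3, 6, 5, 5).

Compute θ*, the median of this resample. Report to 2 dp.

θ* = 10.03

Resample values: 12.08, 8.42, 8.42, 12.08, 10.03, 10.03.
Sorted: 8.42, 8.42, 10.03, 10.03, 12.08, 12.08
Median = average of the two middle values = 10.03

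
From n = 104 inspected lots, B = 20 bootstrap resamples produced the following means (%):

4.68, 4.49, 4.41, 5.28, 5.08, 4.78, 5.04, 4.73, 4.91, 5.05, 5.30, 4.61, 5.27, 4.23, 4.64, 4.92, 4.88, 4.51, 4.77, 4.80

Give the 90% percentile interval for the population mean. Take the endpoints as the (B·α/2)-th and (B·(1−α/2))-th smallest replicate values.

(4.23, 5.28)

Sorted replicates: 4.23, 4.41, 4.49, 4.51, 4.61, 4.64, 4.68, 4.73, 4.77, 4.78, 4.80, 4.88, 4.91, 4.92, 5.04, 5.05, 5.08, 5.27, 5.28, 5.30
α = 0.10; lower rank = 20 × 0.050 = 1; upper rank = 20 × 0.950 = 19.
The 1st smallest replicate is 4.23; the 19th is 5.28.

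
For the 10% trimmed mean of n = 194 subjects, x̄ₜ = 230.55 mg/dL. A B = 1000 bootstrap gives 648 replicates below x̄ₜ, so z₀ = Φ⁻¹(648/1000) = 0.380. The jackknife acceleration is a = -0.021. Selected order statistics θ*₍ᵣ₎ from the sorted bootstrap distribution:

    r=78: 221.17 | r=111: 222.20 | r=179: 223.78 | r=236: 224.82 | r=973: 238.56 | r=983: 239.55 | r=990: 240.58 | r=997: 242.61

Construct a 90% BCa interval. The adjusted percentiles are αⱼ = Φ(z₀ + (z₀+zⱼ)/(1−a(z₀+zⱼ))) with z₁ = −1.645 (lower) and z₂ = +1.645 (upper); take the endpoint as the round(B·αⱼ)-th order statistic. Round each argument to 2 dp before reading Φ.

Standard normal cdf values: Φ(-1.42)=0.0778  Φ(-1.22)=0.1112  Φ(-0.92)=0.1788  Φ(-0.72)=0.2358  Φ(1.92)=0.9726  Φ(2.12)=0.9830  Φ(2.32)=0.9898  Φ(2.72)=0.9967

Lower: z₀ + z₁ = 0.380 + (-1.645) = -1.265; 1 − a(z₀+z₁) = 1 − (-0.021)(-1.265) = 0.9734; argument = 0.380 + (-1.265)/0.9734 = -0.9195 → -0.92.
α₁ = Φ(-0.92) = 0.1788; rank = round(1000 × 0.1788) = 179; θ*₍179₎ = 223.78.
Upper: z₀ + z₂ = 2.025; 1 − a(z₀+z₂) = 1.0425; argument = 2.3224 → 2.32; α₂ = 0.9898; rank = 990; θ*₍990₎ = 240.58.

(223.78, 240.58)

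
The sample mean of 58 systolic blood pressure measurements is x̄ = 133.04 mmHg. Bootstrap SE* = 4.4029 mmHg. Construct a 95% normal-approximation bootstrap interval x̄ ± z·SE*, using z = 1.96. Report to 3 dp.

(124.410, 141.670)

Margin = 1.96 × 4.4029 = 8.6297
Interval: 133.04 ± 8.6297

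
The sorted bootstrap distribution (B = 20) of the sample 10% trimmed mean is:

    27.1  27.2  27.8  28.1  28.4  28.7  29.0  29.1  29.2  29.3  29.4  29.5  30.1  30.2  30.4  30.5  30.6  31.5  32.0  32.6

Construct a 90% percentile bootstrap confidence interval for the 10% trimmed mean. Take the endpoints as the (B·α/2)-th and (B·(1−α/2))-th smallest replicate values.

α = 0.10; lower rank = 20 × 0.050 = 1; upper rank = 20 × 0.950 = 19.
The 1st smallest replicate is 27.1; the 19th is 32.0.

(27.1, 32.0)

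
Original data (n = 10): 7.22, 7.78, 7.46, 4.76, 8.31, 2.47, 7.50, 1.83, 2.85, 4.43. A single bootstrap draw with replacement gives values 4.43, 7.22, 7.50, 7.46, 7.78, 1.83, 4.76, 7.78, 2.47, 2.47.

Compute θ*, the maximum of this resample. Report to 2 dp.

θ* = 7.78

Maximum = 7.78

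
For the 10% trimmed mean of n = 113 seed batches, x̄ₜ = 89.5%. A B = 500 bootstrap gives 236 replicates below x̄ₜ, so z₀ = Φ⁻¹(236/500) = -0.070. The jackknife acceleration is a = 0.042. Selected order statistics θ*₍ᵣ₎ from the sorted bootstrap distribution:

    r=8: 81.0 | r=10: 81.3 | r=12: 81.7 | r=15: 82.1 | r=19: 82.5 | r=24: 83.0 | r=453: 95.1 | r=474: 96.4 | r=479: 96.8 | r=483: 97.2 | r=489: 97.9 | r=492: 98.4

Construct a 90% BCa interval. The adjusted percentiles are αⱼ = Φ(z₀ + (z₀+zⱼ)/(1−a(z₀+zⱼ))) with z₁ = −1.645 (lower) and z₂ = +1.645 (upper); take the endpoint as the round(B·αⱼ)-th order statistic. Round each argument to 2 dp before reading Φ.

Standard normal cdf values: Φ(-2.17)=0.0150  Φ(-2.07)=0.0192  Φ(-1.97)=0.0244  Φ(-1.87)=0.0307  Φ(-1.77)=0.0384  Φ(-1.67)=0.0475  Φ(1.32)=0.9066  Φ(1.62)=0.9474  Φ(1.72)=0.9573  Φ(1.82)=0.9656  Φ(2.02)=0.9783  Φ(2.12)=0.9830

(83.0, 96.4)

Lower: z₀ + z₁ = -0.070 + (-1.645) = -1.715; 1 − a(z₀+z₁) = 1 − (0.042)(-1.715) = 1.0720; argument = -0.070 + (-1.715)/1.0720 = -1.6698 → -1.67.
α₁ = Φ(-1.67) = 0.0475; rank = round(500 × 0.0475) = 24; θ*₍24₎ = 83.0.
Upper: z₀ + z₂ = 1.575; 1 − a(z₀+z₂) = 0.9338; argument = 1.6166 → 1.62; α₂ = 0.9474; rank = 474; θ*₍474₎ = 96.4.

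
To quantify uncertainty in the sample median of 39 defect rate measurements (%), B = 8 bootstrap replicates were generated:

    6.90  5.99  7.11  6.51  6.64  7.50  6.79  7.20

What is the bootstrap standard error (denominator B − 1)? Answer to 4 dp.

Bootstrap SE is the standard deviation of the 8 replicate medians.
Mean of replicates: (6.90 + 5.99 + 7.11 + 6.51 + 6.64 + 7.50 + 6.79 + 7.20) / 8 = 54.64000 / 8 = 6.83000
Sum of squared deviations: (+0.07000)² + (−0.84000)² + (+0.28000)² + (−0.32000)² + (−0.19000)² + (+0.67000)² + (−0.04000)² + (+0.37000)² = 1.51480
Variance = 1.51480 / 7 = 0.21640
SE* = √0.21640

SE* = 0.4652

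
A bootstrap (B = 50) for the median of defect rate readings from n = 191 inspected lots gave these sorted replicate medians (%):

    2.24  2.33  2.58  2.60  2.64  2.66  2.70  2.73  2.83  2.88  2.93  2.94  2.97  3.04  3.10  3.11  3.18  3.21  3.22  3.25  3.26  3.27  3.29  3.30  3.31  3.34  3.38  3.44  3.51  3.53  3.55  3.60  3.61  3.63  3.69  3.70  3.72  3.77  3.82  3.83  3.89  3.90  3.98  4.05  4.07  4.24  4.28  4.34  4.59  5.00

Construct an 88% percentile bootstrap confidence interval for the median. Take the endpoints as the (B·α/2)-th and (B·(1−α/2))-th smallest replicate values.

(2.58, 4.28)

α = 0.12; lower rank = 50 × 0.060 = 3; upper rank = 50 × 0.940 = 47.
The 3rd smallest replicate is 2.58; the 47th is 4.28.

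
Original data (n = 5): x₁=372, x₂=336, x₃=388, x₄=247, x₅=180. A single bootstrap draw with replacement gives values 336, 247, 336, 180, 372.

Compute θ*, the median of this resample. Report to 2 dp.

Sorted: 180, 247, 336, 336, 372
Median = middle value = 336.00

θ* = 336.00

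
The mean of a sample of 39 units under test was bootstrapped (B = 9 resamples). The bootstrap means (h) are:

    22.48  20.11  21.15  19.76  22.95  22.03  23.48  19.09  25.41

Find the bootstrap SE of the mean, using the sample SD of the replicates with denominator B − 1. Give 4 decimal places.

Bootstrap SE is the standard deviation of the 9 replicate means.
Mean of replicates: (22.48 + 20.11 + 21.15 + 19.76 + 22.95 + 22.03 + 23.48 + 19.09 + 25.41) / 9 = 196.46000 / 9 = 21.82889
Sum of squared deviations: (+0.65111)² + (−1.71889)² + (−0.67889)² + (−2.06889)² + (+1.12111)² + (+0.20111)² + (+1.65111)² + (−2.73889)² + (+3.58111)² = 32.46909
Variance = 32.46909 / 8 = 4.05864
SE* = √4.05864

SE* = 2.0146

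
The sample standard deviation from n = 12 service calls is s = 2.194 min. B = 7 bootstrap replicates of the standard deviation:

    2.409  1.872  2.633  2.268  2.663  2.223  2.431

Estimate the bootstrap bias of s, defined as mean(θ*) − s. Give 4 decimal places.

mean(θ*) = (2.409 + 1.872 + 2.633 + 2.268 + 2.663 + 2.223 + 2.431) / 7 = 2.35700
bias = 2.35700 − 2.194

bias = +0.1630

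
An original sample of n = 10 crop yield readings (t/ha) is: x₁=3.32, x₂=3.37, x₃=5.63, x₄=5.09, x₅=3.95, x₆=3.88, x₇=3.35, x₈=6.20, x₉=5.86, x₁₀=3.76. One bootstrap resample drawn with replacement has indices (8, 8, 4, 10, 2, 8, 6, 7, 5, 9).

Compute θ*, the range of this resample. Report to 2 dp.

Resample values: 6.20, 6.20, 5.09, 3.76, 3.37, 6.20, 3.88, 3.35, 3.95, 5.86.
Range = 6.20 − 3.35 = 2.85

θ* = 2.85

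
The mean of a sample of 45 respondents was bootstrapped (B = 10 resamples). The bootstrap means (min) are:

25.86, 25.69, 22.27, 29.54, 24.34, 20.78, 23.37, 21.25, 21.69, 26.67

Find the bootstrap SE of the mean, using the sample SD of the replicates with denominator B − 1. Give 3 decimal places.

Bootstrap SE is the standard deviation of the 10 replicate means.
Mean of replicates: (25.86 + 25.69 + 22.27 + 29.54 + 24.34 + 20.78 + 23.37 + 21.25 + 21.69 + 26.67) / 10 = 241.4600 / 10 = 24.1460
Sum of squared deviations: (+1.7140)² + (+1.5440)² + (−1.8760)² + (+5.3940)² + (+0.1940)² + (−3.3660)² + (−0.7760)² + (−2.8960)² + (−2.4560)² + (+2.5240)² = 70.6954
Variance = 70.6954 / 9 = 7.8550
SE* = √7.8550

SE* = 2.803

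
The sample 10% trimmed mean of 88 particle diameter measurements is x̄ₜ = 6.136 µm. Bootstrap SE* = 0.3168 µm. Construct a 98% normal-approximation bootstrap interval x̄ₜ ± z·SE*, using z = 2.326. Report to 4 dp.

(5.3991, 6.8729)

Margin = 2.326 × 0.3168 = 0.73688
Interval: 6.136 ± 0.73688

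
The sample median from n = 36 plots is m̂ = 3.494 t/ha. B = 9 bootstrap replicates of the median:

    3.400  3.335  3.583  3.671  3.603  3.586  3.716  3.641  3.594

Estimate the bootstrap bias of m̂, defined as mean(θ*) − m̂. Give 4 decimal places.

mean(θ*) = (3.400 + 3.335 + 3.583 + 3.671 + 3.603 + 3.586 + 3.716 + 3.641 + 3.594) / 9 = 3.56989
bias = 3.56989 − 3.494

bias = +0.0759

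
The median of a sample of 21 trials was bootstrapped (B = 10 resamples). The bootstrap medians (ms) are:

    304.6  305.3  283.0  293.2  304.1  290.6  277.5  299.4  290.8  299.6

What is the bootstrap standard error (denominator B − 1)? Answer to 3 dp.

Bootstrap SE is the standard deviation of the 10 replicate medians.
Mean of replicates: (304.6 + 305.3 + 283.0 + 293.2 + 304.1 + 290.6 + 277.5 + 299.4 + 290.8 + 299.6) / 10 = 2948.1000 / 10 = 294.8100
Sum of squared deviations: (+9.7900)² + (+10.4900)² + (−11.8100)² + (−1.6100)² + (+9.2900)² + (−4.2100)² + (−17.3100)² + (+4.5900)² + (−4.0100)² + (+4.7900)² = 811.7090
Variance = 811.7090 / 9 = 90.1899
SE* = √90.1899

SE* = 9.497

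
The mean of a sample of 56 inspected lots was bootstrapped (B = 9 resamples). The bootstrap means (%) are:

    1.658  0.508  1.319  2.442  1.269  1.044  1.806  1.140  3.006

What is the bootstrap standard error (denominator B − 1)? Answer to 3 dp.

Bootstrap SE is the standard deviation of the 9 replicate means.
Mean of replicates: (1.658 + 0.508 + 1.319 + 2.442 + 1.269 + 1.044 + 1.806 + 1.140 + 3.006) / 9 = 14.1920 / 9 = 1.5769
Sum of squared deviations: (+0.0811)² + (−1.0689)² + (−0.2579)² + (+0.8651)² + (−0.3079)² + (−0.5329)² + (+0.2291)² + (−0.4369)² + (+1.4291)² = 4.6285
Variance = 4.6285 / 8 = 0.5786
SE* = √0.5786

SE* = 0.761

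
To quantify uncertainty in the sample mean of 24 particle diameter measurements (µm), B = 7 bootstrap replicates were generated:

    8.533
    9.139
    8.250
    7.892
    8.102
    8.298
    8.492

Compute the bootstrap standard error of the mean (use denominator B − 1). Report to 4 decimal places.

SE* = 0.3981

Bootstrap SE is the standard deviation of the 7 replicate means.
Mean of replicates: (8.533 + 9.139 + 8.250 + 7.892 + 8.102 + 8.298 + 8.492) / 7 = 58.70600 / 7 = 8.38657
Sum of squared deviations: (+0.14643)² + (+0.75243)² + (−0.13657)² + (−0.49457)² + (−0.28457)² + (−0.08857)² + (+0.10543)² = 0.95078
Variance = 0.95078 / 6 = 0.15846
SE* = √0.15846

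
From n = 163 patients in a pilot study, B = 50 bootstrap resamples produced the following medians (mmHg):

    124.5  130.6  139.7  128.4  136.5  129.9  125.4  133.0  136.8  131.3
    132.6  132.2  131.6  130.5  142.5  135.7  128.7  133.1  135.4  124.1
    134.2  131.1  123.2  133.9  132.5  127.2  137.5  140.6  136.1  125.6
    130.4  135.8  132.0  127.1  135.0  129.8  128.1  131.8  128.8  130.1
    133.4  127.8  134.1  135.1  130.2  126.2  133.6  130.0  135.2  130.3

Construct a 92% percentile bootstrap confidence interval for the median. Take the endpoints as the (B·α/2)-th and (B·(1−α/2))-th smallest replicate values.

(124.1, 139.7)

Sorted replicates: 123.2, 124.1, 124.5, 125.4, 125.6, 126.2, 127.1, 127.2, 127.8, 128.1, 128.4, 128.7, 128.8, 129.8, 129.9, 130.0, 130.1, 130.2, 130.3, 130.4, 130.5, 130.6, 131.1, 131.3, 131.6, 131.8, 132.0, 132.2, 132.5, 132.6, 133.0, 133.1, 133.4, 133.6, 133.9, 134.1, 134.2, 135.0, 135.1, 135.2, 135.4, 135.7, 135.8, 136.1, 136.5, 136.8, 137.5, 139.7, 140.6, 142.5
α = 0.08; lower rank = 50 × 0.040 = 2; upper rank = 50 × 0.960 = 48.
The 2nd smallest replicate is 124.1; the 48th is 139.7.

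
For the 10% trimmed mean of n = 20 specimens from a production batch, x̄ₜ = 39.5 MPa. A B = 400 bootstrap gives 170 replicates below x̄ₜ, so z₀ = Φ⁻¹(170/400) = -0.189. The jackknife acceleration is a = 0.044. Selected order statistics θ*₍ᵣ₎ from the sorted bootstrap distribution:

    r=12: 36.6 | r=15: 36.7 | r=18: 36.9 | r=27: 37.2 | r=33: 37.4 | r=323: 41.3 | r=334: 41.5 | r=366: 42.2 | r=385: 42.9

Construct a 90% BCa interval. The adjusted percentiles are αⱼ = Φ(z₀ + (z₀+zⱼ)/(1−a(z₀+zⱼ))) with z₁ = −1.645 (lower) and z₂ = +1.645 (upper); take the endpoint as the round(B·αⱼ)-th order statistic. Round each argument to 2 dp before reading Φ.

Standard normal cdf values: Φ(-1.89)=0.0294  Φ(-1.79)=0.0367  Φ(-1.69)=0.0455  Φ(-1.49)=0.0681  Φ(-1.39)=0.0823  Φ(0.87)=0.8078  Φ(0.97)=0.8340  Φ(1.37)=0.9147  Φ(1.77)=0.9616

(36.6, 42.2)

Lower: z₀ + z₁ = -0.189 + (-1.645) = -1.834; 1 − a(z₀+z₁) = 1 − (0.044)(-1.834) = 1.0807; argument = -0.189 + (-1.834)/1.0807 = -1.8861 → -1.89.
α₁ = Φ(-1.89) = 0.0294; rank = round(400 × 0.0294) = 12; θ*₍12₎ = 36.6.
Upper: z₀ + z₂ = 1.456; 1 − a(z₀+z₂) = 0.9359; argument = 1.3667 → 1.37; α₂ = 0.9147; rank = 366; θ*₍366₎ = 42.2.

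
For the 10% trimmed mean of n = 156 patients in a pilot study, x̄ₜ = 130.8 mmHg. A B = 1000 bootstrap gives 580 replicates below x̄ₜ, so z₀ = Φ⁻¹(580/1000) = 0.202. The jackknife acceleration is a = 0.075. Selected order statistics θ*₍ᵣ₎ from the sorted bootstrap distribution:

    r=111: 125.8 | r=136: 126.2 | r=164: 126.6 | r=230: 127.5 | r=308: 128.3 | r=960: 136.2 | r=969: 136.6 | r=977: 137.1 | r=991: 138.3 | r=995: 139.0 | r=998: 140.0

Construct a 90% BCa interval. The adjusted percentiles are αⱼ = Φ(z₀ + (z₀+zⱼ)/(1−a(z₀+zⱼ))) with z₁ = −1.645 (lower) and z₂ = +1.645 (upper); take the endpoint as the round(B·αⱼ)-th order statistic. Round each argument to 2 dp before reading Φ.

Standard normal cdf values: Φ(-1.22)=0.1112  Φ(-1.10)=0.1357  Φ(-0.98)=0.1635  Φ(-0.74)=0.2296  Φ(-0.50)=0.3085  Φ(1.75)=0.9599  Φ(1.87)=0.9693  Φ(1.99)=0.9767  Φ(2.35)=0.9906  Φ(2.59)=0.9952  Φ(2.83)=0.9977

Lower: z₀ + z₁ = 0.202 + (-1.645) = -1.443; 1 − a(z₀+z₁) = 1 − (0.075)(-1.443) = 1.1082; argument = 0.202 + (-1.443)/1.1082 = -1.1001 → -1.10.
α₁ = Φ(-1.10) = 0.1357; rank = round(1000 × 0.1357) = 136; θ*₍136₎ = 126.2.
Upper: z₀ + z₂ = 1.847; 1 − a(z₀+z₂) = 0.8615; argument = 2.3460 → 2.35; α₂ = 0.9906; rank = 991; θ*₍991₎ = 138.3.

(126.2, 138.3)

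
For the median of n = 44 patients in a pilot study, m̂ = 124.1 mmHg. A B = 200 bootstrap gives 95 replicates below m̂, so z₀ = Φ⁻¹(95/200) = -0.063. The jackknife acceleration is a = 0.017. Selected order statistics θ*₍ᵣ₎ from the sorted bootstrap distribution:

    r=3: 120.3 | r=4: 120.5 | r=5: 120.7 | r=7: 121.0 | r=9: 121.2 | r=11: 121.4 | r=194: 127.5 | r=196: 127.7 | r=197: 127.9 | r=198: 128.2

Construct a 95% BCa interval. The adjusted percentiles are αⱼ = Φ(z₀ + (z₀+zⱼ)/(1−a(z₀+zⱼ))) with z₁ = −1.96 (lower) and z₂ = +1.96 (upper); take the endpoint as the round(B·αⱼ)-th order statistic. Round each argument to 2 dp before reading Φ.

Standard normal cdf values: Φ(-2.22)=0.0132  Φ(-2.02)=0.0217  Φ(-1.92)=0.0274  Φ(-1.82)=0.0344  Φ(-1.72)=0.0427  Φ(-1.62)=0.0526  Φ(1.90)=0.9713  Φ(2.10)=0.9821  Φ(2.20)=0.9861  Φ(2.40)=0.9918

Lower: z₀ + z₁ = -0.063 + (-1.960) = -2.023; 1 − a(z₀+z₁) = 1 − (0.017)(-2.023) = 1.0344; argument = -0.063 + (-2.023)/1.0344 = -2.0187 → -2.02.
α₁ = Φ(-2.02) = 0.0217; rank = round(200 × 0.0217) = 4; θ*₍4₎ = 120.5.
Upper: z₀ + z₂ = 1.897; 1 − a(z₀+z₂) = 0.9678; argument = 1.8972 → 1.90; α₂ = 0.9713; rank = 194; θ*₍194₎ = 127.5.

(120.5, 127.5)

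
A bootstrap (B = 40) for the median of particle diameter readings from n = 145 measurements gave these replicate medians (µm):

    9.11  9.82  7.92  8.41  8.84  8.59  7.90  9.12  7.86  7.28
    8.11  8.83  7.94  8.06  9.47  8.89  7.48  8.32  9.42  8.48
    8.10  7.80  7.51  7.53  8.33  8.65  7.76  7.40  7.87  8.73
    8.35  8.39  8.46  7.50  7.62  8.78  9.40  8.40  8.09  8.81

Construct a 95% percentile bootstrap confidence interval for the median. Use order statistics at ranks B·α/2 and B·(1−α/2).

Sorted replicates: 7.28, 7.40, 7.48, 7.50, 7.51, 7.53, 7.62, 7.76, 7.80, 7.86, 7.87, 7.90, 7.92, 7.94, 8.06, 8.09, 8.10, 8.11, 8.32, 8.33, 8.35, 8.39, 8.40, 8.41, 8.46, 8.48, 8.59, 8.65, 8.73, 8.78, 8.81, 8.83, 8.84, 8.89, 9.11, 9.12, 9.40, 9.42, 9.47, 9.82
α = 0.05; lower rank = 40 × 0.025 = 1; upper rank = 40 × 0.975 = 39.
The 1st smallest replicate is 7.28; the 39th is 9.47.

(7.28, 9.47)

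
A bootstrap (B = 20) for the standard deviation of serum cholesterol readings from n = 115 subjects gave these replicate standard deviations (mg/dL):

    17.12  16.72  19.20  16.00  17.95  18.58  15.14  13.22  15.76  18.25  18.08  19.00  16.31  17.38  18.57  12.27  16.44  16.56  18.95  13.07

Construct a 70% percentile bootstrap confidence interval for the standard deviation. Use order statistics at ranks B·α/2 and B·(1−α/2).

Sorted replicates: 12.27, 13.07, 13.22, 15.14, 15.76, 16.00, 16.31, 16.44, 16.56, 16.72, 17.12, 17.38, 17.95, 18.08, 18.25, 18.57, 18.58, 18.95, 19.00, 19.20
α = 0.30; lower rank = 20 × 0.150 = 3; upper rank = 20 × 0.850 = 17.
The 3rd smallest replicate is 13.22; the 17th is 18.58.

(13.22, 18.58)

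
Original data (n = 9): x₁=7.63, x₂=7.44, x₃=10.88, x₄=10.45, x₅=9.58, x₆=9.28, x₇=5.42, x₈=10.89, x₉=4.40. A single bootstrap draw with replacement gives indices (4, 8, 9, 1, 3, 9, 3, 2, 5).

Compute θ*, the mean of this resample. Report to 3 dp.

Resample values: 10.45, 10.89, 4.40, 7.63, 10.88, 4.40, 10.88, 7.44, 9.58.
Mean = (10.45 + 10.89 + 4.40 + 7.63 + 10.88 + 4.40 + 10.88 + 7.44 + 9.58) / 9 = 76.550 / 9 = 8.506

θ* = 8.506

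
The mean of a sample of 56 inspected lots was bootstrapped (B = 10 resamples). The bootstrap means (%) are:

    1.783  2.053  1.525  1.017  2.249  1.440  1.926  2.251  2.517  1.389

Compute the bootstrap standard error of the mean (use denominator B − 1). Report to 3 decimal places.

Bootstrap SE is the standard deviation of the 10 replicate means.
Mean of replicates: (1.783 + 2.053 + 1.525 + 1.017 + 2.249 + 1.440 + 1.926 + 2.251 + 2.517 + 1.389) / 10 = 18.1500 / 10 = 1.8150
Sum of squared deviations: (−0.0320)² + (+0.2380)² + (−0.2900)² + (−0.7980)² + (+0.4340)² + (−0.3750)² + (+0.1110)² + (+0.4360)² + (+0.7020)² + (−0.4260)² = 1.9843
Variance = 1.9843 / 9 = 0.2205
SE* = √0.2205

SE* = 0.470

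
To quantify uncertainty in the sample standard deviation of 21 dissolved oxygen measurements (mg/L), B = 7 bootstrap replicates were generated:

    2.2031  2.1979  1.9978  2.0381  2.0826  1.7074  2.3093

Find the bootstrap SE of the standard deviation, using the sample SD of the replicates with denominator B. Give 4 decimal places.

SE* = 0.1808

Bootstrap SE is the standard deviation of the 7 replicate standard deviations.
Mean of replicates: (2.2031 + 2.1979 + 1.9978 + 2.0381 + 2.0826 + 1.7074 + 2.3093) / 7 = 14.53620 / 7 = 2.07660
Sum of squared deviations: (+0.12650)² + (+0.12130)² + (−0.07880)² + (−0.03850)² + (+0.00600)² + (−0.36920)² + (+0.23270)² = 0.22890
Variance = 0.22890 / 7 = 0.03270
SE* = √0.03270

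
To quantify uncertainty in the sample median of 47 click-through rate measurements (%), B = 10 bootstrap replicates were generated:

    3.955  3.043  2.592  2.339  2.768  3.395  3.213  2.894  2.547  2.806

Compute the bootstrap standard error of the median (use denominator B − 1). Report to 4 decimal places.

SE* = 0.4722

Bootstrap SE is the standard deviation of the 10 replicate medians.
Mean of replicates: (3.955 + 3.043 + 2.592 + 2.339 + 2.768 + 3.395 + 3.213 + 2.894 + 2.547 + 2.806) / 10 = 29.55200 / 10 = 2.95520
Sum of squared deviations: (+0.99980)² + (+0.08780)² + (−0.36320)² + (−0.61620)² + (−0.18720)² + (+0.43980)² + (+0.25780)² + (−0.06120)² + (−0.40820)² + (−0.14920)² = 2.00649
Variance = 2.00649 / 9 = 0.22294
SE* = √0.22294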